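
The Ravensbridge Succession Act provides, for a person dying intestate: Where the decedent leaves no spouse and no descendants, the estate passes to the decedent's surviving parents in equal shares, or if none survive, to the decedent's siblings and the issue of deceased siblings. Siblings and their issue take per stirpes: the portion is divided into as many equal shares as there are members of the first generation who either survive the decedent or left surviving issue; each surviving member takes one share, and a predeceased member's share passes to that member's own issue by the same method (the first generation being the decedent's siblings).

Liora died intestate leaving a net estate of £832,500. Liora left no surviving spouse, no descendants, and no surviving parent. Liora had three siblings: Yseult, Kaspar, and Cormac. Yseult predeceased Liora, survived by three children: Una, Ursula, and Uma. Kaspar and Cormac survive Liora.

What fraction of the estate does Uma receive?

Uma receives 1/9 of the estate.

The entire £832,500 passes to the siblings and their issue.
That amount (£832,500) is divided into 3 shares of £277,500: Kaspar and Cormac each take £277,500; Yseult's £277,500 share passes to Yseult's issue.
Yseult's share (£277,500) is divided into 3 shares of £92,500: Una, Ursula, and Uma each take £92,500.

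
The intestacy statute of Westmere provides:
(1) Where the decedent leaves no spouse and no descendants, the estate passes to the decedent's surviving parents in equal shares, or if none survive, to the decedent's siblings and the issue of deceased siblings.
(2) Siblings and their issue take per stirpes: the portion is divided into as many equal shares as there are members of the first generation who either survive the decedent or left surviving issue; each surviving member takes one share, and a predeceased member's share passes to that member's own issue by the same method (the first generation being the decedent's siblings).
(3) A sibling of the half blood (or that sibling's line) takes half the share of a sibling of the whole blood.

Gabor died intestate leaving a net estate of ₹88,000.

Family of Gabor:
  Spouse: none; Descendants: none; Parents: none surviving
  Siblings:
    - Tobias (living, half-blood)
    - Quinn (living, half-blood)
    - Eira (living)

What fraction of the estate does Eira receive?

The entire ₹88,000 passes to the siblings and their issue.
Counting each half-blood sibling's line as half a unit, there are 2 units in ₹88,000, so one unit is ₹44,000. Whole-blood lines (Eira) take ₹44,000 each; half-blood lines (Tobias and Quinn) take ₹22,000 each.

Eira receives 1/2 of the estate.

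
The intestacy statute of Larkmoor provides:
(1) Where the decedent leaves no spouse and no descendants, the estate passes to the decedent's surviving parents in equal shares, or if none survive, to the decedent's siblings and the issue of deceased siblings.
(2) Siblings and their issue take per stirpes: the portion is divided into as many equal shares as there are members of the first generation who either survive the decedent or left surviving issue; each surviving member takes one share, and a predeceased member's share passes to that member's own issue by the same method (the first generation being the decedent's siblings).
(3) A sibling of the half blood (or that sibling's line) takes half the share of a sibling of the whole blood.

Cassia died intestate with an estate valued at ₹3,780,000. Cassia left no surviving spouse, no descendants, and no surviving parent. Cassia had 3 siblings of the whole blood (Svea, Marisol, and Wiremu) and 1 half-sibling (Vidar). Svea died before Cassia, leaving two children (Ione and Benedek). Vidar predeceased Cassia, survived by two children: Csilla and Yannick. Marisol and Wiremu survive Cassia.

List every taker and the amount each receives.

The entire ₹3,780,000 passes to the siblings and their issue.
Counting each half-blood sibling's line as half a unit, there are 7/2 units in ₹3,780,000, so one unit is ₹1,080,000. Whole-blood lines (Svea, Marisol, and Wiremu) take ₹1,080,000 each; half-blood lines (Vidar) take ₹540,000 each.
Svea's share (₹1,080,000) is divided into 2 shares of ₹540,000: Ione and Benedek each take ₹540,000.
Vidar's share (₹540,000) is divided into 2 shares of ₹270,000: Csilla and Yannick each take ₹270,000.

Ione: ₹540,000; Benedek: ₹540,000; Marisol: ₹1,080,000; Csilla: ₹270,000; Yannick: ₹270,000; Wiremu: ₹1,080,000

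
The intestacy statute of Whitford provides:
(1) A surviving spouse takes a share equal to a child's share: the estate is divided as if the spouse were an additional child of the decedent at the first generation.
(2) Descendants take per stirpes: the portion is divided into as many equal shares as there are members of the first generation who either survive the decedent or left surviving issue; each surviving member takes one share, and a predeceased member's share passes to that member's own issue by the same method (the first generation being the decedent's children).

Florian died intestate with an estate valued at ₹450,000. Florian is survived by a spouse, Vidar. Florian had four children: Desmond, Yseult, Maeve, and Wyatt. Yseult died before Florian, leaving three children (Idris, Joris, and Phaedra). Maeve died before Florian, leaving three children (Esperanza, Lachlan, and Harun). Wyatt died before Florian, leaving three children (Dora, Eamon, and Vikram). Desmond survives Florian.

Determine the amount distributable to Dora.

Dora receives ₹30,000.

The spouse counts as an additional share at the children's level, so there are 5 primary shares of ₹90,000. Vidar takes one such share (₹90,000).
The children's combined portion (₹360,000) is divided into 4 shares of ₹90,000: Desmond takes ₹90,000; Yseult's ₹90,000 share passes to Yseult's issue; Maeve's ₹90,000 share passes to Maeve's issue; Wyatt's ₹90,000 share passes to Wyatt's issue.
Yseult's share (₹90,000) is divided into 3 shares of ₹30,000: Idris, Joris, and Phaedra each take ₹30,000.
Maeve's share (₹90,000) is divided into 3 shares of ₹30,000: Esperanza, Lachlan, and Harun each take ₹30,000.
Wyatt's share (₹90,000) is divided into 3 shares of ₹30,000: Dora, Eamon, and Vikram each take ₹30,000.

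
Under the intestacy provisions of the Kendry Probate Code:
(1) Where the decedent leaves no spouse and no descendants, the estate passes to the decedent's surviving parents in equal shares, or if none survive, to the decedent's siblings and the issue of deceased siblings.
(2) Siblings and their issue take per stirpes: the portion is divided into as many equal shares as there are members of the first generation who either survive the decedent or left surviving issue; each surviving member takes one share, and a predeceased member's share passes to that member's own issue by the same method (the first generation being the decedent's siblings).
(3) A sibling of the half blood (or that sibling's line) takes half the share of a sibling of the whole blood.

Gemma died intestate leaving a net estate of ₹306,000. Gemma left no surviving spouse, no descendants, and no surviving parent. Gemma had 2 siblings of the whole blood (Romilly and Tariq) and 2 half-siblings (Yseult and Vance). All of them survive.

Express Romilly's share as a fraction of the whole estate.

The entire ₹306,000 passes to the siblings and their issue.
Counting each half-blood sibling's line as half a unit, there are 3 units in ₹306,000, so one unit is ₹102,000. Whole-blood lines (Romilly and Tariq) take ₹102,000 each; half-blood lines (Yseult and Vance) take ₹51,000 each.

Romilly receives 1/3 of the estate.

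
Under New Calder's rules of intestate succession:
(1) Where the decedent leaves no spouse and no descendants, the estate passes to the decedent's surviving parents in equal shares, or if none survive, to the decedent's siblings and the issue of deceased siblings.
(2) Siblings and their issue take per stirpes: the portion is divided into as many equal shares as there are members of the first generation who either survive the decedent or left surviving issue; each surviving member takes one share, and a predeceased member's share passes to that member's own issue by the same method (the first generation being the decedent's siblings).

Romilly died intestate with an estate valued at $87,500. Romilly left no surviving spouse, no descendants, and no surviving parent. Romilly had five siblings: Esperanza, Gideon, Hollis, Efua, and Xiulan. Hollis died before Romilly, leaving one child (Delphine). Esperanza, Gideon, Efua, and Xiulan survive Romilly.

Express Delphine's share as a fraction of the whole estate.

The entire $87,500 passes to the siblings and their issue.
That amount ($87,500) is divided into 5 shares of $17,500: Esperanza, Gideon, Efua, and Xiulan each take $17,500; Hollis's $17,500 share passes to Hollis's issue.
Hollis's share ($17,500) passes entirely to Delphine.

Delphine receives 1/5 of the estate.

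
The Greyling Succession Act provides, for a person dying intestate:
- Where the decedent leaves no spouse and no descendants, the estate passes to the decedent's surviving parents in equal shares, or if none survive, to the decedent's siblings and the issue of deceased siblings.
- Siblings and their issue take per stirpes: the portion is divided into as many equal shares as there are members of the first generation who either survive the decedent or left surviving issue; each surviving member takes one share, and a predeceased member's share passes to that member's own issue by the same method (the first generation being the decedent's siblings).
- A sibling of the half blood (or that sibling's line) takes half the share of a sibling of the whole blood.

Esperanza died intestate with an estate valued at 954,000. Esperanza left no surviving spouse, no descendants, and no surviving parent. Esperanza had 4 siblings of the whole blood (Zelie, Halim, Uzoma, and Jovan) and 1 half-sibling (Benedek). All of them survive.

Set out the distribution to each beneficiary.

The entire 954,000 passes to the siblings and their issue.
Counting each half-blood sibling's line as half a unit, there are 9/2 units in 954,000, so one unit is 212,000. Whole-blood lines (Zelie, Halim, Uzoma, and Jovan) take 212,000 each; half-blood lines (Benedek) take 106,000 each.

Benedek: 106,000; Zelie: 212,000; Halim: 212,000; Uzoma: 212,000; Jovan: 212,000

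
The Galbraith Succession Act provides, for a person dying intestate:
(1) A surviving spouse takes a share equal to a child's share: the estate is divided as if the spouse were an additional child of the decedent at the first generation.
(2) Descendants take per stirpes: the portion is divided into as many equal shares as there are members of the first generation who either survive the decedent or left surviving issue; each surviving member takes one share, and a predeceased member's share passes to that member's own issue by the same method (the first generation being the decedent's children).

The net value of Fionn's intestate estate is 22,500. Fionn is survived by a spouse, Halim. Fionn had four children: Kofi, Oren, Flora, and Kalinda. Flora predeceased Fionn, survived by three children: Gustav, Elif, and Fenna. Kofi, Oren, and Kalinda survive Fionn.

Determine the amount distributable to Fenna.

The spouse counts as an additional share at the children's level, so there are 5 primary shares of 4,500. Halim takes one such share (4,500).
The children's combined portion (18,000) is divided into 4 shares of 4,500: Kofi, Oren, and Kalinda each take 4,500; Flora's 4,500 share passes to Flora's issue.
Flora's share (4,500) is divided into 3 shares of 1,500: Gustav, Elif, and Fenna each take 1,500.

Fenna receives 1,500.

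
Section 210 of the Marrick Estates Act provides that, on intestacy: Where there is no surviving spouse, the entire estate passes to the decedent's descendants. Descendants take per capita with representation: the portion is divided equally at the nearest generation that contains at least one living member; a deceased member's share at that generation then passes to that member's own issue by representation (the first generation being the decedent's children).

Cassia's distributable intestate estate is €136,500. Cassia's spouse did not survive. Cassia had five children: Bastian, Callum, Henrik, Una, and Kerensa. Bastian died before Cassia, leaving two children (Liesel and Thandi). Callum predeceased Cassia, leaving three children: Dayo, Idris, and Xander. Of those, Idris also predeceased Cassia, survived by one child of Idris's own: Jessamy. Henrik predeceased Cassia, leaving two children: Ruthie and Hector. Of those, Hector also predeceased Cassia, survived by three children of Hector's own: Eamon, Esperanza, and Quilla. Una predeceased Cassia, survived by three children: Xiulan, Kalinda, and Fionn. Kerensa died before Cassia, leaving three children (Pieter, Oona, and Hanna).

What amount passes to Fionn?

The entire €136,500 passes to the descendants.
No child survives, so the initial division is made at the grandchildren's generation.
That amount (€136,500) is divided into 13 shares of €10,500: Liesel, Thandi, Dayo, Xander, Ruthie, Xiulan, Kalinda, Fionn, Pieter, Oona, and Hanna each take €10,500; Idris's €10,500 share passes to Idris's issue; Hector's €10,500 share passes to Hector's issue.
Idris's share (€10,500) passes entirely to Jessamy.
Hector's share (€10,500) is divided into 3 shares of €3,500: Eamon, Esperanza, and Quilla each take €3,500.

Fionn receives €10,500.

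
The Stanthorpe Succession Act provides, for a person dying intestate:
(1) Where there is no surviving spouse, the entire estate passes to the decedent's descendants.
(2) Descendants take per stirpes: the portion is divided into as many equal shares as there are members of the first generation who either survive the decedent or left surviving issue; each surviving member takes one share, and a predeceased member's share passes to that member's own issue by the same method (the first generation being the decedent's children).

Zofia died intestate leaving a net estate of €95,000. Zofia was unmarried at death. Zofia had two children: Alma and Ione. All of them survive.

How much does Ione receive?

Ione receives €47,500.

The entire €95,000 passes to the descendants.
That amount (€95,000) is divided into 2 shares of €47,500: Alma and Ione each take €47,500.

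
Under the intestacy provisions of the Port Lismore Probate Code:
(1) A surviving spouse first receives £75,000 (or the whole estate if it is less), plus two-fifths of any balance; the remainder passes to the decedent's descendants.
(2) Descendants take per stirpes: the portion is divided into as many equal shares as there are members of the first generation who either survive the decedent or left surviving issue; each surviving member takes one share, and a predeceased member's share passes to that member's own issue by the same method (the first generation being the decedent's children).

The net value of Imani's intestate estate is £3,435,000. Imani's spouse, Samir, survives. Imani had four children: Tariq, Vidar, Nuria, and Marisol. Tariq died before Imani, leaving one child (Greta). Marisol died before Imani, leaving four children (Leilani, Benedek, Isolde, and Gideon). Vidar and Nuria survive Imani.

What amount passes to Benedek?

Samir first takes £75,000, leaving a balance of £3,360,000. Samir then takes two-fifths of the balance (£1,344,000), for a total of £1,419,000. The remaining £2,016,000 passes to the descendants.
The descendants' portion (£2,016,000) is divided into 4 shares of £504,000: Vidar and Nuria each take £504,000; Tariq's £504,000 share passes to Tariq's issue; Marisol's £504,000 share passes to Marisol's issue.
Tariq's share (£504,000) passes entirely to Greta.
Marisol's share (£504,000) is divided into 4 shares of £126,000: Leilani, Benedek, Isolde, and Gideon each take £126,000.

Benedek receives £126,000.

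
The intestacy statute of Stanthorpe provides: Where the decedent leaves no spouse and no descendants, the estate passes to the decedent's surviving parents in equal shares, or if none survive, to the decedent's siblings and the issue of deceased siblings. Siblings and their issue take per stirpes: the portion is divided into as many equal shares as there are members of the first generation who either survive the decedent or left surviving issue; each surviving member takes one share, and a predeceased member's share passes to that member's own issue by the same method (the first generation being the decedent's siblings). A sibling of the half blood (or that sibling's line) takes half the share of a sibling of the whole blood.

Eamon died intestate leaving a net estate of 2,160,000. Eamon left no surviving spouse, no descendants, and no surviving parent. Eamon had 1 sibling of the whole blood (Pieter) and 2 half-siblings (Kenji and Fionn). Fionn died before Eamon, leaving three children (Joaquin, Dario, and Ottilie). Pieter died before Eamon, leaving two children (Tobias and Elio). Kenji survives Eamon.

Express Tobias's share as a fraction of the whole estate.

The entire 2,160,000 passes to the siblings and their issue.
Counting each half-blood sibling's line as half a unit, there are 2 units in 2,160,000, so one unit is 1,080,000. Whole-blood lines (Pieter) take 1,080,000 each; half-blood lines (Kenji and Fionn) take 540,000 each.
Fionn's share (540,000) is divided into 3 shares of 180,000: Joaquin, Dario, and Ottilie each take 180,000.
Pieter's share (1,080,000) is divided into 2 shares of 540,000: Tobias and Elio each take 540,000.

Tobias receives 1/4 of the estate.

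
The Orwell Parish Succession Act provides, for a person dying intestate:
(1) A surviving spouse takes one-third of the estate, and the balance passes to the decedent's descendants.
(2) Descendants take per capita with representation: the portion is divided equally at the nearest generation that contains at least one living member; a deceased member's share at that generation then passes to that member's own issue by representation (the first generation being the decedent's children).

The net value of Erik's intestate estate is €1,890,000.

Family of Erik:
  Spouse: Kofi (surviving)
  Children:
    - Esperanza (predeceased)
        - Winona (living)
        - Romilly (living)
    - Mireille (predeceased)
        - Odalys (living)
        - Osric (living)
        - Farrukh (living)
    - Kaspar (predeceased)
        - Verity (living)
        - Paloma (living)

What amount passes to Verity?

Verity receives €180,000.

Kofi takes one-third of €1,890,000 = €630,000. The remaining €1,260,000 passes to the descendants.
No child survives, so the initial division is made at the grandchildren's generation.
The descendants' portion (€1,260,000) is divided into 7 shares of €180,000: Winona, Romilly, Odalys, Osric, Farrukh, Verity, and Paloma each take €180,000.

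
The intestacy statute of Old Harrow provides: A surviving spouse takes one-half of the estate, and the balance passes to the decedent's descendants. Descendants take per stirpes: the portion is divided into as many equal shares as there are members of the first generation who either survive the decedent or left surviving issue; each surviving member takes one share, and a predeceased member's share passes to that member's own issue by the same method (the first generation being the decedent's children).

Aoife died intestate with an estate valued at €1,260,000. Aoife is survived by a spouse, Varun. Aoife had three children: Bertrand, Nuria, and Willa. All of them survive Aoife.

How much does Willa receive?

Varun takes one-half of €1,260,000 = €630,000. The remaining €630,000 passes to the descendants.
The descendants' portion (€630,000) is divided into 3 shares of €210,000: Bertrand, Nuria, and Willa each take €210,000.

Willa receives €210,000.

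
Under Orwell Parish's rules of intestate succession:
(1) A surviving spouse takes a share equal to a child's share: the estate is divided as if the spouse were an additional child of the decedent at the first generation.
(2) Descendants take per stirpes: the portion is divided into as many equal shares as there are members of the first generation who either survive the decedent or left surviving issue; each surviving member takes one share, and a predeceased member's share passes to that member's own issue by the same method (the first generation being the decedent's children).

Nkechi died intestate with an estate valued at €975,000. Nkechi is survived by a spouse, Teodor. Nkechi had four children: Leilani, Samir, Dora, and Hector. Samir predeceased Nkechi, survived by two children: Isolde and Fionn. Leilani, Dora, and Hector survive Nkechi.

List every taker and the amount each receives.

Teodor: €195,000; Leilani: €195,000; Isolde: €97,500; Fionn: €97,500; Dora: €195,000; Hector: €195,000

The spouse counts as an additional share at the children's level, so there are 5 primary shares of €195,000. Teodor takes one such share (€195,000).
The children's combined portion (€780,000) is divided into 4 shares of €195,000: Leilani, Dora, and Hector each take €195,000; Samir's €195,000 share passes to Samir's issue.
Samir's share (€195,000) is divided into 2 shares of €97,500: Isolde and Fionn each take €97,500.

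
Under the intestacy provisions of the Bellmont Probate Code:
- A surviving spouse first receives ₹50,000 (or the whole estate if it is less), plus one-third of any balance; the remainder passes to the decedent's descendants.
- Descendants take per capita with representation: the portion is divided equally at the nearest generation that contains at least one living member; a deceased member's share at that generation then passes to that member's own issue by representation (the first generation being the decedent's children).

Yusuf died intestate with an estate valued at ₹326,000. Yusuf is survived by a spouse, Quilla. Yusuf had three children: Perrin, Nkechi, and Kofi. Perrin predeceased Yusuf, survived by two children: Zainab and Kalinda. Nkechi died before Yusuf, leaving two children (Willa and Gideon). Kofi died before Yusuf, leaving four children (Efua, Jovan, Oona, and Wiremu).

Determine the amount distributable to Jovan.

Quilla first takes ₹50,000, leaving a balance of ₹276,000. Quilla then takes one-third of the balance (₹92,000), for a total of ₹142,000. The remaining ₹184,000 passes to the descendants.
No child survives, so the initial division is made at the grandchildren's generation.
The descendants' portion (₹184,000) is divided into 8 shares of ₹23,000: Zainab, Kalinda, Willa, Gideon, Efua, Jovan, Oona, and Wiremu each take ₹23,000.

Jovan receives ₹23,000.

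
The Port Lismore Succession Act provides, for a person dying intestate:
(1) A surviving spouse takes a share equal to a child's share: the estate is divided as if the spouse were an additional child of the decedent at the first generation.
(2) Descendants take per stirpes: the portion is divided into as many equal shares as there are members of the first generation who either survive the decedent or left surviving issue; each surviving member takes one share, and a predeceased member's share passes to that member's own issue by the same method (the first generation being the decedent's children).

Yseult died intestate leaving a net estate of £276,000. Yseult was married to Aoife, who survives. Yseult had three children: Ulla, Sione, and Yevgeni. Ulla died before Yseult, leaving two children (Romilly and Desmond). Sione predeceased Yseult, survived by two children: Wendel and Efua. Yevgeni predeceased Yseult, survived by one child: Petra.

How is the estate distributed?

The spouse counts as an additional share at the children's level, so there are 4 primary shares of £69,000. Aoife takes one such share (£69,000).
The children's combined portion (£207,000) is divided into 3 shares of £69,000: Ulla's £69,000 share passes to Ulla's issue; Sione's £69,000 share passes to Sione's issue; Yevgeni's £69,000 share passes to Yevgeni's issue.
Ulla's share (£69,000) is divided into 2 shares of £34,500: Romilly and Desmond each take £34,500.
Sione's share (£69,000) is divided into 2 shares of £34,500: Wendel and Efua each take £34,500.
Yevgeni's share (£69,000) passes entirely to Petra.

Aoife: £69,000; Romilly: £34,500; Desmond: £34,500; Wendel: £34,500; Efua: £34,500; Petra: £69,000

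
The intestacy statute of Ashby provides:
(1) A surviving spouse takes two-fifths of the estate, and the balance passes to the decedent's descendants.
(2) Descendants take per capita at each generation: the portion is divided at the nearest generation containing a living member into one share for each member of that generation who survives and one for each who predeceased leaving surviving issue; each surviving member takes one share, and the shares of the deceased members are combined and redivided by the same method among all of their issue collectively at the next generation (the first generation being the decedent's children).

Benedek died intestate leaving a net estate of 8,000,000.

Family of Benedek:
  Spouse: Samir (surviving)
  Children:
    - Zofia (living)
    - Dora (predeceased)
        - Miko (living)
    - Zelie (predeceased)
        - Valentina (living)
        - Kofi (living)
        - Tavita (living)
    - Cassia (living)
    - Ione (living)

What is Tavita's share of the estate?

Tavita receives 480,000.

Samir takes two-fifths of 8,000,000 = 3,200,000. The remaining 4,800,000 passes to the descendants.
The descendants' portion (4,800,000) is divided at the children's generation into 5 shares of 960,000. Zofia, Cassia, and Ione each take 960,000. The 2 shares of the deceased (Dora and Zelie) are combined into a pool of 1,920,000.
That pool (1,920,000) is divided at the grandchildren's generation equally among Miko, Valentina, Kofi, and Tavita: 480,000 each.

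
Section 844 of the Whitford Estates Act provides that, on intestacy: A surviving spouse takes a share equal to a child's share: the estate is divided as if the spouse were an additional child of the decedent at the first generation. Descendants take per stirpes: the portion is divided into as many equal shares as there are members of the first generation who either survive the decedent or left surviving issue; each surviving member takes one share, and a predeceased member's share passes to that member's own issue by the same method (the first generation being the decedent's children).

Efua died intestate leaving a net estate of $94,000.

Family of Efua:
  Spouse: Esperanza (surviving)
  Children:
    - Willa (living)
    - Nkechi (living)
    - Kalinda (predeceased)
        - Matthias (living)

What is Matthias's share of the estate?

Matthias receives $23,500.

The spouse counts as an additional share at the children's level, so there are 4 primary shares of $23,500. Esperanza takes one such share ($23,500).
The children's combined portion ($70,500) is divided into 3 shares of $23,500: Willa and Nkechi each take $23,500; Kalinda's $23,500 share passes to Kalinda's issue.
Kalinda's share ($23,500) passes entirely to Matthias.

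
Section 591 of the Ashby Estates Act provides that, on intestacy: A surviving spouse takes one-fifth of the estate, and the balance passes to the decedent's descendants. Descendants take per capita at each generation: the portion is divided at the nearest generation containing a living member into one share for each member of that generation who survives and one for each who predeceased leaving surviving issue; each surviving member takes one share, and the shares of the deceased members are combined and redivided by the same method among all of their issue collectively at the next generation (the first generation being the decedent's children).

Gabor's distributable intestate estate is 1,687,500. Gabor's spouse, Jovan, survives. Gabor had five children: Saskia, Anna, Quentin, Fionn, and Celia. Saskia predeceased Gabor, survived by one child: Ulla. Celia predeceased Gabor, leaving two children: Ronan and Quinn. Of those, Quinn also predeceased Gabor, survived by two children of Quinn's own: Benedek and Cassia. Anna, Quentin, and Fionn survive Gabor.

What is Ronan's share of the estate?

Ronan receives 180,000.

Jovan takes one-fifth of 1,687,500 = 337,500. The remaining 1,350,000 passes to the descendants.
The descendants' portion (1,350,000) is divided at the children's generation into 5 shares of 270,000. Anna, Quentin, and Fionn each take 270,000. The 2 shares of the deceased (Saskia and Celia) are combined into a pool of 540,000.
That pool (540,000) is divided at the grandchildren's generation into 3 shares of 180,000. Ulla and Ronan each take 180,000. The remaining share for the deceased Quinn (180,000) is carried to the next generation.
That pool (180,000) is divided at the great-grandchildren's generation equally among Benedek and Cassia: 90,000 each.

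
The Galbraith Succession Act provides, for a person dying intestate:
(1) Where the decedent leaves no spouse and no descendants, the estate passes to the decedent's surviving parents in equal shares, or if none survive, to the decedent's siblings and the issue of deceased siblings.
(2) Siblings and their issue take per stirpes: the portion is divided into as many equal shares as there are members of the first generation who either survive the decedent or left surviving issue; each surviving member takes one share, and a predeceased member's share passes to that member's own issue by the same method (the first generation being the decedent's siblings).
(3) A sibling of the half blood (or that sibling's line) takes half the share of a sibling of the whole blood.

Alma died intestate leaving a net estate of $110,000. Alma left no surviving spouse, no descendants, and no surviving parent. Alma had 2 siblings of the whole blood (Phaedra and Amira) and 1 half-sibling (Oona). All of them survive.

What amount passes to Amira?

The entire $110,000 passes to the siblings and their issue.
Counting each half-blood sibling's line as half a unit, there are 5/2 units in $110,000, so one unit is $44,000. Whole-blood lines (Phaedra and Amira) take $44,000 each; half-blood lines (Oona) take $22,000 each.

Amira receives $44,000.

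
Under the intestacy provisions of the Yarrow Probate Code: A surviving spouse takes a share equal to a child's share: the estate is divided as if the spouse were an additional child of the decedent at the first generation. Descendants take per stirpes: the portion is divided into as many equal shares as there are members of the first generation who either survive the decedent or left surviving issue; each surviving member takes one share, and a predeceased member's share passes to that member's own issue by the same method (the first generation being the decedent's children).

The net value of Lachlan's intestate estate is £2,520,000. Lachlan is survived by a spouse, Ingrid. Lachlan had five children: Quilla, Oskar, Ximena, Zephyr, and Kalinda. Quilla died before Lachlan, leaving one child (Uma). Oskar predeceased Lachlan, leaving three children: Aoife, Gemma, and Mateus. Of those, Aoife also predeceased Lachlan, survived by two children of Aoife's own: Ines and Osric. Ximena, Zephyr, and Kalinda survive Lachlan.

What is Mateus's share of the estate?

The spouse counts as an additional share at the children's level, so there are 6 primary shares of £420,000. Ingrid takes one such share (£420,000).
The children's combined portion (£2,100,000) is divided into 5 shares of £420,000: Ximena, Zephyr, and Kalinda each take £420,000; Quilla's £420,000 share passes to Quilla's issue; Oskar's £420,000 share passes to Oskar's issue.
Quilla's share (£420,000) passes entirely to Uma.
Oskar's share (£420,000) is divided into 3 shares of £140,000: Gemma and Mateus each take £140,000; Aoife's £140,000 share passes to Aoife's issue.
Aoife's share (£140,000) is divided into 2 shares of £70,000: Ines and Osric each take £70,000.

Mateus receives £140,000.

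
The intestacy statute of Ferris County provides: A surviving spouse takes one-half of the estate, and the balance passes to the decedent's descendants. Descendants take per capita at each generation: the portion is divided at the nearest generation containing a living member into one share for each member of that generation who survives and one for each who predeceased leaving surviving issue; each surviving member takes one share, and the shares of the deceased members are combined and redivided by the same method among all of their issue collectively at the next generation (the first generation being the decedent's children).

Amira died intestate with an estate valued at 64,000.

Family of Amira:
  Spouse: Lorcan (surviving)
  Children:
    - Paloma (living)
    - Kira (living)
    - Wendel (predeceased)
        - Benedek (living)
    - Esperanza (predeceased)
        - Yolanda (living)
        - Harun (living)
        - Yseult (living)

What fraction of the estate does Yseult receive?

Yseult receives 1/16 of the estate.

Lorcan takes one-half of 64,000 = 32,000. The remaining 32,000 passes to the descendants.
The descendants' portion (32,000) is divided at the children's generation into 4 shares of 8,000. Paloma and Kira each take 8,000. The 2 shares of the deceased (Wendel and Esperanza) are combined into a pool of 16,000.
That pool (16,000) is divided at the grandchildren's generation equally among Benedek, Yolanda, Harun, and Yseult: 4,000 each.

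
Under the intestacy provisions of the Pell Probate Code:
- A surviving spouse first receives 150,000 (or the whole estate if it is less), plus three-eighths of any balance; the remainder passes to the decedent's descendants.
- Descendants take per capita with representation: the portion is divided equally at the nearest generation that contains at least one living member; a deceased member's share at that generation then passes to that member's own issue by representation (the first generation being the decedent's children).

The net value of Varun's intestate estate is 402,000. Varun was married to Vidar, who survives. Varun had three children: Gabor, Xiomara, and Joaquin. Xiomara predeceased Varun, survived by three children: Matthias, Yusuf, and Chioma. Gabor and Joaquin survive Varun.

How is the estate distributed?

Vidar: 244,500; Gabor: 52,500; Matthias: 17,500; Yusuf: 17,500; Chioma: 17,500; Joaquin: 52,500

Vidar first takes 150,000, leaving a balance of 252,000. Vidar then takes three-eighths of the balance (94,500), for a total of 244,500. The remaining 157,500 passes to the descendants.
The descendants' portion (157,500) is divided into 3 shares of 52,500: Gabor and Joaquin each take 52,500; Xiomara's 52,500 share passes to Xiomara's issue.
Xiomara's share (52,500) is divided into 3 shares of 17,500: Matthias, Yusuf, and Chioma each take 17,500.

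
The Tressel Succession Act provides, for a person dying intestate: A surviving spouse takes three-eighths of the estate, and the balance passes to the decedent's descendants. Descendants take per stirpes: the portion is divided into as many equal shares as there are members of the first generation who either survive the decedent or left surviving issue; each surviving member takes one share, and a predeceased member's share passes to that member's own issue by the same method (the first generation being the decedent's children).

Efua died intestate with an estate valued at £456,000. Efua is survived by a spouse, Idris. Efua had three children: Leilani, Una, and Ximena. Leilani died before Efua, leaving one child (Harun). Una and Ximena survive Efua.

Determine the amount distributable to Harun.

Idris takes three-eighths of £456,000 = £171,000. The remaining £285,000 passes to the descendants.
The descendants' portion (£285,000) is divided into 3 shares of £95,000: Una and Ximena each take £95,000; Leilani's £95,000 share passes to Leilani's issue.
Leilani's share (£95,000) passes entirely to Harun.

Harun receives £95,000.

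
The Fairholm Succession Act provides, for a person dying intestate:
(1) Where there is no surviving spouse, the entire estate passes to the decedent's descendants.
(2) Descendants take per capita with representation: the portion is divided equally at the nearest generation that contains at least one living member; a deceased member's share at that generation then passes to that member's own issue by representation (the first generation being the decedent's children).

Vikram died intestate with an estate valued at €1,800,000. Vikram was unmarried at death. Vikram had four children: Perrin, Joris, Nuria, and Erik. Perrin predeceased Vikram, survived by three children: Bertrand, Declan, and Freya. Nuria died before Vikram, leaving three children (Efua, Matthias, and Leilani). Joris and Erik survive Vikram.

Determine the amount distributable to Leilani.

Leilani receives €150,000.

The entire €1,800,000 passes to the descendants.
That amount (€1,800,000) is divided into 4 shares of €450,000: Joris and Erik each take €450,000; Perrin's €450,000 share passes to Perrin's issue; Nuria's €450,000 share passes to Nuria's issue.
Perrin's share (€450,000) is divided into 3 shares of €150,000: Bertrand, Declan, and Freya each take €150,000.
Nuria's share (€450,000) is divided into 3 shares of €150,000: Efua, Matthias, and Leilani each take €150,000.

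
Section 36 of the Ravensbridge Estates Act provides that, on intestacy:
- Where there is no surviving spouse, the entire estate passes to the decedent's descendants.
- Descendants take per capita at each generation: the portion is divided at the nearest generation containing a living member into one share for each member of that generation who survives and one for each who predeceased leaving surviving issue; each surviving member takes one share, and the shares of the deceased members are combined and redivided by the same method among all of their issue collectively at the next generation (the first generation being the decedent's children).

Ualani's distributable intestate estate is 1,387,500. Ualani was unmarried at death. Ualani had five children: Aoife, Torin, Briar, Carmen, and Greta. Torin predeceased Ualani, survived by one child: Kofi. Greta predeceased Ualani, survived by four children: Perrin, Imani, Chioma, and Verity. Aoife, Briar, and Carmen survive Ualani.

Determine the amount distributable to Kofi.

Kofi receives 111,000.

The entire 1,387,500 passes to the descendants.
That amount (1,387,500) is divided at the children's generation into 5 shares of 277,500. Aoife, Briar, and Carmen each take 277,500. The 2 shares of the deceased (Torin and Greta) are combined into a pool of 555,000.
That pool (555,000) is divided at the grandchildren's generation equally among Kofi, Perrin, Imani, Chioma, and Verity: 111,000 each.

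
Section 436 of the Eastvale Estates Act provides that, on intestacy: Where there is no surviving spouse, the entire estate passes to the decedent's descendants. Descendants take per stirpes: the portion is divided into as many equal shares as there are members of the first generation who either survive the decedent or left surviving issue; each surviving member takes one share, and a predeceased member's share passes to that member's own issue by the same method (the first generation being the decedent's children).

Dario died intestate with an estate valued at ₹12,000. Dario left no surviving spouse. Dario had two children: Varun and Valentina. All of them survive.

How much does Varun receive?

The entire ₹12,000 passes to the descendants.
That amount (₹12,000) is divided into 2 shares of ₹6,000: Varun and Valentina each take ₹6,000.

Varun receives ₹6,000.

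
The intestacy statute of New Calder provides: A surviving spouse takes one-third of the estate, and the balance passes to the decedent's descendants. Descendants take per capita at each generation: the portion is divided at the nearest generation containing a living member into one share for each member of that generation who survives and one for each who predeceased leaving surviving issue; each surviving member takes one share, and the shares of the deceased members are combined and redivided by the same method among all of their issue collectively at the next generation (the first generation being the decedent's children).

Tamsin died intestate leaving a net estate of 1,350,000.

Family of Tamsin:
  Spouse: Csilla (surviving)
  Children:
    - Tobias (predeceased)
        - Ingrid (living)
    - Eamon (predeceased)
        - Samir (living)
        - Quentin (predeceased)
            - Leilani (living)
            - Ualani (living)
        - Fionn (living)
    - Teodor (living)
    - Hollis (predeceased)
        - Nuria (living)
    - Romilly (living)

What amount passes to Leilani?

Leilani receives 54,000.

Csilla takes one-third of 1,350,000 = 450,000. The remaining 900,000 passes to the descendants.
The descendants' portion (900,000) is divided at the children's generation into 5 shares of 180,000. Teodor and Romilly each take 180,000. The 3 shares of the deceased (Tobias, Eamon, and Hollis) are combined into a pool of 540,000.
That pool (540,000) is divided at the grandchildren's generation into 5 shares of 108,000. Ingrid, Samir, Fionn, and Nuria each take 108,000. The remaining share for the deceased Quentin (108,000) is carried to the next generation.
That pool (108,000) is divided at the great-grandchildren's generation equally among Leilani and Ualani: 54,000 each.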